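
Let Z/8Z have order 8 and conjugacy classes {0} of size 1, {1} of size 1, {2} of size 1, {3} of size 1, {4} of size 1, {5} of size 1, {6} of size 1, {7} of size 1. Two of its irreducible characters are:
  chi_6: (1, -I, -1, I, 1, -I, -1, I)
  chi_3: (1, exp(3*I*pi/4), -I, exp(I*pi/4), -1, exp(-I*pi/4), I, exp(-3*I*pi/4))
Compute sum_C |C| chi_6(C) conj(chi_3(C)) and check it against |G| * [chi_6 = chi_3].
Sum = 0; so <chi_6, chi_3> = 0 (distinct irreducibles are orthogonal).

Compute term by term over conjugacy classes (|C| * chi_6(C) * conj(chi_3(C))):
  1*(1)*conj(1) + 1*(-I)*conj(exp(3*I*pi/4)) + 1*(-1)*conj(-I) + 1*(I)*conj(exp(I*pi/4)) + 1*(1)*conj(-1) + 1*(-I)*conj(exp(-I*pi/4)) + 1*(-1)*conj(I) + 1*(I)*conj(exp(-3*I*pi/4))
  = (1) + (-exp(-I*pi/4)) + (-I) + (exp(I*pi/4)) + (-1) + (-exp(3*I*pi/4)) + (I) + (exp(-3*I*pi/4))
  = 0.
(Exp terms are combined using exp(i*s)*conj(exp(i*t)) = exp(i*(s-t)), and sums of them are collapsed using the identity that for every m > 1 the m distinct m-th roots of unity sum to 0, e.g. 1 + exp(2*I*pi/3) + exp(-2*I*pi/3) = 0.)
Dividing by |G| = 8 gives 0/8 = 0, matching the row-orthogonality relation <chi_6, chi_3> = [chi_6 = chi_3].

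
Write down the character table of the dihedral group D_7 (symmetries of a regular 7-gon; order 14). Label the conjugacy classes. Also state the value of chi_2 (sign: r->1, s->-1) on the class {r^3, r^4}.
Conjugacy classes: {e} of size 1, {r^1, r^6} of size 2, {r^2, r^5} of size 2, {r^3, r^4} of size 2, {s, sr, ..., sr^6} of size 7.
Character table:
  irrep \ class              {e} (size 1)  {r^1, r^6} (size 2)  {r^2, r^5} (size 2)  {r^3, r^4} (size 2)  {s, sr, ..., sr^6} (size 7)
  chi_1 (triv)               1             1                    1                    1                    1                          
  chi_2 (sign: r->1, s->-1)  1             1                    1                    1                    -1                         
  chi_3 (2d, j=1)            2             2*cos(2*pi/7)        -2*cos(3*pi/7)       -2*cos(pi/7)         0                          
  chi_4 (2d, j=2)            2             -2*cos(3*pi/7)       -2*cos(pi/7)         2*cos(2*pi/7)        0                          
  chi_5 (2d, j=3)            2             -2*cos(pi/7)         2*cos(2*pi/7)        -2*cos(3*pi/7)       0                          

Spot check: chi_2 (sign: r->1, s->-1) on {r^3, r^4} = 1.

Why: D_7 has order 2*7 = 14 with 5 conjugacy classes, hence 5 irreducibles. Sum of squared dims 1 + 1 + 4 + 4 + 4 = 14 = |G|. Linear characters come from the abelianisation; the 2-dimensional irreps have character r^k -> 2*cos(2*pi*j*k/7), reflections -> 0.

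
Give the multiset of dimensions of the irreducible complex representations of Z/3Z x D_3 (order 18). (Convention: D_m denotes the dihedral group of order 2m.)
Dimensions: 1, 1, 1, 1, 1, 1, 2, 2, 2

Derivation: There are 9 irreducibles (= number of conjugacy classes). Their dimensions d_i satisfy sum d_i^2 = |G| = 18: 1 + 1 + 1 + 1 + 1 + 1 + 4 + 4 + 4 = 18. (For the product with Z/3Z: each of the 3 1-dim characters of Z/3Z tensors with each irrep of D_3, giving 3 copies of each D_3-dimension.)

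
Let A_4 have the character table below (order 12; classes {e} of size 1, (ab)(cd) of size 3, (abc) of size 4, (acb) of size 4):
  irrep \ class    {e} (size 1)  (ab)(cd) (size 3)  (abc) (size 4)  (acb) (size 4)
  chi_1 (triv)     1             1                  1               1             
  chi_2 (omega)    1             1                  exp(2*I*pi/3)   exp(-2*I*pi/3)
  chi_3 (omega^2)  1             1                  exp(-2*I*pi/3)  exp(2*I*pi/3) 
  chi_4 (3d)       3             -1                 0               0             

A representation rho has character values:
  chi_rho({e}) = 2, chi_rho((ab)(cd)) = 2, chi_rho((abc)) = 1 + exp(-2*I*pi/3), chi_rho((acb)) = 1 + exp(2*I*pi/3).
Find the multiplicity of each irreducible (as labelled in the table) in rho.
Multiplicities: chi_1: 1, chi_2: 0, chi_3: 1, chi_4: 0.

Working: Use <chi_rho, chi> = (1/|G|) sum_C |C| * chi_rho(C) * conj(chi(C)) with |G| = 12 for each irreducible chi in the table:
  <chi_rho, chi_1> = (1/12)[1*(2)*conj(1) + 3*(2)*conj(1) + 4*(1 + exp(-2*I*pi/3))*conj(1) + 4*(1 + exp(2*I*pi/3))*conj(1)]
      = (1/12)[(2) + (6) + (4 + 4*exp(-2*I*pi/3)) + (4 + 4*exp(2*I*pi/3))] = 12/12 = 1
  <chi_rho, chi_2> = (1/12)[1*(2)*conj(1) + 3*(2)*conj(1) + 4*(1 + exp(-2*I*pi/3))*conj(exp(2*I*pi/3)) + 4*(1 + exp(2*I*pi/3))*conj(exp(-2*I*pi/3))]
      = (1/12)[(2) + (6) + (-4) + (-4)] = 0/12 = 0
  <chi_rho, chi_3> = (1/12)[1*(2)*conj(1) + 3*(2)*conj(1) + 4*(1 + exp(-2*I*pi/3))*conj(exp(-2*I*pi/3)) + 4*(1 + exp(2*I*pi/3))*conj(exp(2*I*pi/3))]
      = (1/12)[(2) + (6) + (4 + 4*exp(2*I*pi/3)) + (4 + 4*exp(-2*I*pi/3))] = 12/12 = 1
  <chi_rho, chi_4> = (1/12)[1*(2)*conj(3) + 3*(2)*conj(-1) + 4*(1 + exp(-2*I*pi/3))*conj(0) + 4*(1 + exp(2*I*pi/3))*conj(0)]
      = (1/12)[(6) + (-6) + (0) + (0)] = 0/12 = 0
(Exp terms are combined using exp(i*s)*conj(exp(i*t)) = exp(i*(s-t)), and sums of them are collapsed using the identity that for every m > 1 the m distinct m-th roots of unity sum to 0, e.g. 1 + exp(2*I*pi/3) + exp(-2*I*pi/3) = 0.)
Dimension check: dim(rho) = sum (mult * dim) = 1*1 + 0*1 + 1*1 + 0*3 = 2 = chi_rho(e) = 2.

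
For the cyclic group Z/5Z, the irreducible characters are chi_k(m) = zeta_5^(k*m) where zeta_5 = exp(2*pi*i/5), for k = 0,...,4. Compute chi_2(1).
chi_2(1) = zeta_5^2 = exp(4*I*pi/5)

Explanation: chi_2(1) = zeta_5^(2*1) = zeta_5^2. Since zeta_5^5 = 1, this equals zeta_5^2 = exp(2*pi*i*2/5) = exp(4*I*pi/5).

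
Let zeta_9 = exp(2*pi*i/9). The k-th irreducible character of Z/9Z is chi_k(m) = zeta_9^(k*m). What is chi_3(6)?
chi_3(6) = zeta_9^18 = 1

Justification: chi_3(6) = zeta_9^(3*6) = zeta_9^18. Since zeta_9^9 = 1, this equals zeta_9^0 = exp(2*pi*i*0/9) = 1.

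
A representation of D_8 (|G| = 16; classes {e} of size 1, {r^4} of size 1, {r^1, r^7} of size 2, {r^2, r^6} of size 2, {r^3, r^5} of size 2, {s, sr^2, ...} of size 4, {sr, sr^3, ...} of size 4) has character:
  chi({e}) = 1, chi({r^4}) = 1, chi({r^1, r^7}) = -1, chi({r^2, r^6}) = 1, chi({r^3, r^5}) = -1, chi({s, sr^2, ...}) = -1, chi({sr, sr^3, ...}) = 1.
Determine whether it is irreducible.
Irreducible: <chi, chi> = 1.

Why: <chi, chi> = (1/|G|) sum_C |C| * |chi(C)|^2 = (1/16)[1*|1|^2 + 1*|1|^2 + 2*|-1|^2 + 2*|1|^2 + 2*|-1|^2 + 4*|-1|^2 + 4*|1|^2]
  = (1/16)[(1) + (1) + (2) + (2) + (2) + (4) + (4)] = 16/16 = 1.
A character is irreducible iff <chi, chi> = 1, so this representation is irreducible.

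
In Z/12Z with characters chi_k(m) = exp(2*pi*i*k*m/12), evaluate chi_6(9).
chi_6(9) = zeta_12^54 = -1

Working: chi_6(9) = zeta_12^(6*9) = zeta_12^54. Since zeta_12^12 = 1, this equals zeta_12^6 = exp(2*pi*i*6/12) = -1.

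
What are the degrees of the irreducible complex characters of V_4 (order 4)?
Dimensions: 1, 1, 1, 1

There are 4 irreducibles (= number of conjugacy classes). Their dimensions d_i satisfy sum d_i^2 = |G| = 4: 1 + 1 + 1 + 1 = 4.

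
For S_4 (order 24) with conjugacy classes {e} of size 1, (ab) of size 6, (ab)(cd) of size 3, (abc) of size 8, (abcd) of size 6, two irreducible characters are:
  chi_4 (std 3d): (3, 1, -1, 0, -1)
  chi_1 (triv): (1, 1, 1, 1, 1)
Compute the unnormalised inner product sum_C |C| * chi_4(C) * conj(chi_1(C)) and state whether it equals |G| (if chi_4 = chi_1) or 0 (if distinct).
Sum = 0; so <chi_4, chi_1> = 0 (distinct irreducibles are orthogonal).

Details: Compute term by term over conjugacy classes (|C| * chi_4(C) * conj(chi_1(C))):
  1*(3)*conj(1) + 6*(1)*conj(1) + 3*(-1)*conj(1) + 8*(0)*conj(1) + 6*(-1)*conj(1)
  = (3) + (6) + (-3) + (0) + (-6)
  = 0.
Dividing by |G| = 24 gives 0/24 = 0, matching the row-orthogonality relation <chi_4, chi_1> = [chi_4 = chi_1].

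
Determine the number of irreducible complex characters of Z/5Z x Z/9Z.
45

Derivation: The number of irreducible complex representations of a finite group equals its number of conjugacy classes. Z/5Z x Z/9Z is abelian of order 45, so every element is its own conjugacy class: 45 classes, so Z/5Z x Z/9Z (order 45) has exactly 45 irreducible complex representations.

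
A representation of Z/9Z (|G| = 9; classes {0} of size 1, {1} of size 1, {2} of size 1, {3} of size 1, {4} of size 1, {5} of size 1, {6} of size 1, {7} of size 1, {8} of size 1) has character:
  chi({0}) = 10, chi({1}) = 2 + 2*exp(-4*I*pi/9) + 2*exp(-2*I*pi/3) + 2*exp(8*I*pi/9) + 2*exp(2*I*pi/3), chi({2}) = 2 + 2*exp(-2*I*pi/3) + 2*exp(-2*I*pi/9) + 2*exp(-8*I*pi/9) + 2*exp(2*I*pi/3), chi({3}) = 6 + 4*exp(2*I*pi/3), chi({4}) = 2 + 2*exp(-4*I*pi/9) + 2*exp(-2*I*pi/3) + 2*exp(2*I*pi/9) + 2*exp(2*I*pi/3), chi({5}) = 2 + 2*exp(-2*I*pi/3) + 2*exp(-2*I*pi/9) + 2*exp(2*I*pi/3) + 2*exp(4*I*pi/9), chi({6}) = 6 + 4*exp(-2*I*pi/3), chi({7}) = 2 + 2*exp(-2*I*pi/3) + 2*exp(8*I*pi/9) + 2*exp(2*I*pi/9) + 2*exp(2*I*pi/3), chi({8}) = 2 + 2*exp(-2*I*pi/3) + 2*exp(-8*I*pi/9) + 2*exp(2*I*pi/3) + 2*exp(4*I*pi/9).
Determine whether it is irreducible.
Not irreducible (reducible): <chi, chi> = 20 > 1.

Solution. <chi, chi> = (1/|G|) sum_C |C| * |chi(C)|^2 = (1/9)[1*|10|^2 + 1*|2 + 2*exp(-4*I*pi/9) + 2*exp(-2*I*pi/3) + 2*exp(8*I*pi/9) + 2*exp(2*I*pi/3)|^2 + 1*|2 + 2*exp(-2*I*pi/3) + 2*exp(-2*I*pi/9) + 2*exp(-8*I*pi/9) + 2*exp(2*I*pi/3)|^2 + 1*|6 + 4*exp(2*I*pi/3)|^2 + 1*|2 + 2*exp(-4*I*pi/9) + 2*exp(-2*I*pi/3) + 2*exp(2*I*pi/9) + 2*exp(2*I*pi/3)|^2 + 1*|2 + 2*exp(-2*I*pi/3) + 2*exp(-2*I*pi/9) + 2*exp(2*I*pi/3) + 2*exp(4*I*pi/9)|^2 + 1*|6 + 4*exp(-2*I*pi/3)|^2 + 1*|2 + 2*exp(-2*I*pi/3) + 2*exp(8*I*pi/9) + 2*exp(2*I*pi/9) + 2*exp(2*I*pi/3)|^2 + 1*|2 + 2*exp(-2*I*pi/3) + 2*exp(-8*I*pi/9) + 2*exp(2*I*pi/3) + 2*exp(4*I*pi/9)|^2]
  = (1/9)[(100) + (4) + (4) + (28) + (4) + (4) + (28) + (4) + (4)] = 180/9 = 20.
(Exp terms are combined using exp(i*s)*conj(exp(i*t)) = exp(i*(s-t)), and sums of them are collapsed using the identity that for every m > 1 the m distinct m-th roots of unity sum to 0, e.g. 1 + exp(2*I*pi/3) + exp(-2*I*pi/3) = 0.)
A character is irreducible iff <chi, chi> = 1, so this representation is reducible.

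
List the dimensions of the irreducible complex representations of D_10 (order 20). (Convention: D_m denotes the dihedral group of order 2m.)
Dimensions: 1, 1, 1, 1, 2, 2, 2, 2

Why: There are 8 irreducibles (= number of conjugacy classes). Their dimensions d_i satisfy sum d_i^2 = |G| = 20: 1 + 1 + 1 + 1 + 4 + 4 + 4 + 4 = 20.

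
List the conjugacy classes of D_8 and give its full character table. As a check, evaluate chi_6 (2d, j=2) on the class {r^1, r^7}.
Conjugacy classes: {e} of size 1, {r^4} of size 1, {r^1, r^7} of size 2, {r^2, r^6} of size 2, {r^3, r^5} of size 2, {s, sr^2, ...} of size 4, {sr, sr^3, ...} of size 4.
Character table:
  irrep \ class              {e} (size 1)  {r^4} (size 1)  {r^1, r^7} (size 2)  {r^2, r^6} (size 2)  {r^3, r^5} (size 2)  {s, sr^2, ...} (size 4)  {sr, sr^3, ...} (size 4)
  chi_1 (triv)               1             1               1                    1                    1                    1                        1                       
  chi_2 (sign: r->1, s->-1)  1             1               1                    1                    1                    -1                       -1                      
  chi_3 (r->-1, s->1)        1             1               -1                   1                    -1                   1                        -1                      
  chi_4 (r->-1, s->-1)       1             1               -1                   1                    -1                   -1                       1                       
  chi_5 (2d, j=1)            2             -2              sqrt(2)              0                    -sqrt(2)             0                        0                       
  chi_6 (2d, j=2)            2             2               0                    -2                   0                    0                        0                       
  chi_7 (2d, j=3)            2             -2              -sqrt(2)             0                    sqrt(2)              0                        0                       

Spot check: chi_6 (2d, j=2) on {r^1, r^7} = 0.

Why: D_8 has order 2*8 = 16 with 7 conjugacy classes, hence 7 irreducibles. Sum of squared dims 1 + 1 + 1 + 1 + 4 + 4 + 4 = 16 = |G|. Linear characters come from the abelianisation; the 2-dimensional irreps have character r^k -> 2*cos(2*pi*j*k/8), reflections -> 0.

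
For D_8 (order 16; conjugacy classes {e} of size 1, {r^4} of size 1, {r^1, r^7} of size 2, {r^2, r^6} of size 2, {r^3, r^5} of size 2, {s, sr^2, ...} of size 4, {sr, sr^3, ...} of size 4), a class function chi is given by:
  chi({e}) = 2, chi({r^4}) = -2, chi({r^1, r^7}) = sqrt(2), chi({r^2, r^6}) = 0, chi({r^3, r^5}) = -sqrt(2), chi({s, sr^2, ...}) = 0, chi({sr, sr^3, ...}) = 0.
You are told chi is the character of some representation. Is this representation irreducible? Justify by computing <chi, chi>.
Irreducible: <chi, chi> = 1.

<chi, chi> = (1/|G|) sum_C |C| * |chi(C)|^2 = (1/16)[1*|2|^2 + 1*|-2|^2 + 2*|sqrt(2)|^2 + 2*|0|^2 + 2*|-sqrt(2)|^2 + 4*|0|^2 + 4*|0|^2]
  = (1/16)[(4) + (4) + (4) + (0) + (4) + (0) + (0)] = 16/16 = 1.
A character is irreducible iff <chi, chi> = 1, so this representation is irreducible.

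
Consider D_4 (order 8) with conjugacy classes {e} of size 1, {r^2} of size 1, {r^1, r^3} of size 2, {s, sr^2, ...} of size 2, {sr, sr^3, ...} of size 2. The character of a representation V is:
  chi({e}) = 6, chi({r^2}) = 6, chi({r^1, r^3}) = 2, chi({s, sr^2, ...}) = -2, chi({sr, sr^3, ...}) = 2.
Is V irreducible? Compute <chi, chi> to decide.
Not irreducible (reducible): <chi, chi> = 12 > 1.

Argument: <chi, chi> = (1/|G|) sum_C |C| * |chi(C)|^2 = (1/8)[1*|6|^2 + 1*|6|^2 + 2*|2|^2 + 2*|-2|^2 + 2*|2|^2]
  = (1/8)[(36) + (36) + (8) + (8) + (8)] = 96/8 = 12.
A character is irreducible iff <chi, chi> = 1, so this representation is reducible.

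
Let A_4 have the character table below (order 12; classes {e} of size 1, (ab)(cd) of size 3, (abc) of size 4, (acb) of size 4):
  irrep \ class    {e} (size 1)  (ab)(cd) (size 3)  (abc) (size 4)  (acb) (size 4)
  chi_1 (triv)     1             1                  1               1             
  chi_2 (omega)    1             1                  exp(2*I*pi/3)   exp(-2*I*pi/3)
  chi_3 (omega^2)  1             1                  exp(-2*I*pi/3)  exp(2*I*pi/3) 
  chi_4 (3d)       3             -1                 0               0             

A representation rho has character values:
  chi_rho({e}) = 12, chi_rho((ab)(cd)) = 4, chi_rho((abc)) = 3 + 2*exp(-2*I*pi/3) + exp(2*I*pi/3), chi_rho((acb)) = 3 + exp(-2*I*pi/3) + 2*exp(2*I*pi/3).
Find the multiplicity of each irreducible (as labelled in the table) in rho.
Multiplicities: chi_1: 3, chi_2: 1, chi_3: 2, chi_4: 2.

Explanation: Use <chi_rho, chi> = (1/|G|) sum_C |C| * chi_rho(C) * conj(chi(C)) with |G| = 12 for each irreducible chi in the table:
  <chi_rho, chi_1> = (1/12)[1*(12)*conj(1) + 3*(4)*conj(1) + 4*(3 + 2*exp(-2*I*pi/3) + exp(2*I*pi/3))*conj(1) + 4*(3 + exp(-2*I*pi/3) + 2*exp(2*I*pi/3))*conj(1)]
      = (1/12)[(12) + (12) + (12 + 8*exp(-2*I*pi/3) + 4*exp(2*I*pi/3)) + (12 + 4*exp(-2*I*pi/3) + 8*exp(2*I*pi/3))] = 36/12 = 3
  <chi_rho, chi_2> = (1/12)[1*(12)*conj(1) + 3*(4)*conj(1) + 4*(3 + 2*exp(-2*I*pi/3) + exp(2*I*pi/3))*conj(exp(2*I*pi/3)) + 4*(3 + exp(-2*I*pi/3) + 2*exp(2*I*pi/3))*conj(exp(-2*I*pi/3))]
      = (1/12)[(12) + (12) + (4 + 12*exp(-2*I*pi/3) + 8*exp(2*I*pi/3)) + (4 + 8*exp(-2*I*pi/3) + 12*exp(2*I*pi/3))] = 12/12 = 1
  <chi_rho, chi_3> = (1/12)[1*(12)*conj(1) + 3*(4)*conj(1) + 4*(3 + 2*exp(-2*I*pi/3) + exp(2*I*pi/3))*conj(exp(-2*I*pi/3)) + 4*(3 + exp(-2*I*pi/3) + 2*exp(2*I*pi/3))*conj(exp(2*I*pi/3))]
      = (1/12)[(12) + (12) + (8 + 4*exp(-2*I*pi/3) + 12*exp(2*I*pi/3)) + (8 + 12*exp(-2*I*pi/3) + 4*exp(2*I*pi/3))] = 24/12 = 2
  <chi_rho, chi_4> = (1/12)[1*(12)*conj(3) + 3*(4)*conj(-1) + 4*(3 + 2*exp(-2*I*pi/3) + exp(2*I*pi/3))*conj(0) + 4*(3 + exp(-2*I*pi/3) + 2*exp(2*I*pi/3))*conj(0)]
      = (1/12)[(36) + (-12) + (0) + (0)] = 24/12 = 2
(Exp terms are combined using exp(i*s)*conj(exp(i*t)) = exp(i*(s-t)), and sums of them are collapsed using the identity that for every m > 1 the m distinct m-th roots of unity sum to 0, e.g. 1 + exp(2*I*pi/3) + exp(-2*I*pi/3) = 0.)
Dimension check: dim(rho) = sum (mult * dim) = 3*1 + 1*1 + 2*1 + 2*3 = 12 = chi_rho(e) = 12.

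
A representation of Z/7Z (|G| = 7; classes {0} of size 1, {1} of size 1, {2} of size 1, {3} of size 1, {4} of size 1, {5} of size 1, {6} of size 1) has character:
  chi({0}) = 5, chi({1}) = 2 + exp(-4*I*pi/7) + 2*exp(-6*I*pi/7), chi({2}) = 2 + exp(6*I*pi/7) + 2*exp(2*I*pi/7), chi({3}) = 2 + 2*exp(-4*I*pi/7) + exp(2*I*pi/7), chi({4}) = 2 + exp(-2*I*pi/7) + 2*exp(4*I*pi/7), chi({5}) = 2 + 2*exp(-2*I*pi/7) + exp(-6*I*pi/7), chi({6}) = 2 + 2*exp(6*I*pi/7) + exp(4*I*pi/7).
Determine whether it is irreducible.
Not irreducible (reducible): <chi, chi> = 9 > 1.

<chi, chi> = (1/|G|) sum_C |C| * |chi(C)|^2 = (1/7)[1*|5|^2 + 1*|2 + exp(-4*I*pi/7) + 2*exp(-6*I*pi/7)|^2 + 1*|2 + exp(6*I*pi/7) + 2*exp(2*I*pi/7)|^2 + 1*|2 + 2*exp(-4*I*pi/7) + exp(2*I*pi/7)|^2 + 1*|2 + exp(-2*I*pi/7) + 2*exp(4*I*pi/7)|^2 + 1*|2 + 2*exp(-2*I*pi/7) + exp(-6*I*pi/7)|^2 + 1*|2 + 2*exp(6*I*pi/7) + exp(4*I*pi/7)|^2]
  = (1/7)[(25) + (9 + 2*exp(-4*I*pi/7) + 4*exp(-6*I*pi/7) + 2*exp(-2*I*pi/7) + 2*exp(2*I*pi/7) + 4*exp(6*I*pi/7) + 2*exp(4*I*pi/7)) + (9 + 4*exp(-2*I*pi/7) + 2*exp(-4*I*pi/7) + 2*exp(-6*I*pi/7) + 2*exp(6*I*pi/7) + 2*exp(4*I*pi/7) + 4*exp(2*I*pi/7)) + (9 + 4*exp(-4*I*pi/7) + 2*exp(-2*I*pi/7) + 2*exp(-6*I*pi/7) + 2*exp(6*I*pi/7) + 2*exp(2*I*pi/7) + 4*exp(4*I*pi/7)) + (9 + 4*exp(-4*I*pi/7) + 2*exp(-2*I*pi/7) + 2*exp(-6*I*pi/7) + 2*exp(6*I*pi/7) + 2*exp(2*I*pi/7) + 4*exp(4*I*pi/7)) + (9 + 4*exp(-2*I*pi/7) + 2*exp(-4*I*pi/7) + 2*exp(-6*I*pi/7) + 2*exp(6*I*pi/7) + 2*exp(4*I*pi/7) + 4*exp(2*I*pi/7)) + (9 + 2*exp(-4*I*pi/7) + 4*exp(-6*I*pi/7) + 2*exp(-2*I*pi/7) + 2*exp(2*I*pi/7) + 4*exp(6*I*pi/7) + 2*exp(4*I*pi/7))] = 63/7 = 9.
(Exp terms are combined using exp(i*s)*conj(exp(i*t)) = exp(i*(s-t)), and sums of them are collapsed using the identity that for every m > 1 the m distinct m-th roots of unity sum to 0, e.g. 1 + exp(2*I*pi/3) + exp(-2*I*pi/3) = 0.)
A character is irreducible iff <chi, chi> = 1, so this representation is reducible.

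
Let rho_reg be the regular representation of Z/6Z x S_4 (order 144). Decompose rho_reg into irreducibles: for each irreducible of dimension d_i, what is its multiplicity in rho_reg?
Each irreducible V_i of dimension d_i appears with multiplicity d_i, i.e. rho_reg = (direct sum over all irreducibles V_i) d_i V_i. The irreducible dimensions for Z/6Z x S_4 are 1, 1, 1, 1, 1, 1, 1, 1, 1, 1, 1, 1, 2, 2, 2, 2, 2, 2, 3, 3, 3, 3, 3, 3, 3, 3, 3, 3, 3, 3: 12 irreducibles of dimension 1, each with multiplicity 1; 6 irreducibles of dimension 2, each with multiplicity 2; 12 irreducibles of dimension 3, each with multiplicity 3. Total dimension 12*1*1 + 6*2*2 + 12*3*3 = 144 = |G|.

Argument: General theorem: in the regular representation of a finite group G, each irreducible appears with multiplicity equal to its dimension. Check: dim(rho_reg) = sum d_i^2 = 1 + 1 + 1 + 1 + 1 + 1 + 1 + 1 + 1 + 1 + 1 + 1 + 4 + 4 + 4 + 4 + 4 + 4 + 9 + 9 + 9 + 9 + 9 + 9 + 9 + 9 + 9 + 9 + 9 + 9 = 144 = |G|.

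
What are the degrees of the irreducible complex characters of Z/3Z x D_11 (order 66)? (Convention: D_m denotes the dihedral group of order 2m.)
Dimensions: 1, 1, 1, 1, 1, 1, 2, 2, 2, 2, 2, 2, 2, 2, 2, 2, 2, 2, 2, 2, 2

Details: There are 21 irreducibles (= number of conjugacy classes). Their dimensions d_i satisfy sum d_i^2 = |G| = 66: 1 + 1 + 1 + 1 + 1 + 1 + 4 + 4 + 4 + 4 + 4 + 4 + 4 + 4 + 4 + 4 + 4 + 4 + 4 + 4 + 4 = 66. (For the product with Z/3Z: each of the 3 1-dim characters of Z/3Z tensors with each irrep of D_11, giving 3 copies of each D_11-dimension.)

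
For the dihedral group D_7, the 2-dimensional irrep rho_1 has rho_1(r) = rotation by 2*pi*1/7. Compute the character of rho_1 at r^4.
chi_{rho_1}(r^4) = 2*cos(2*pi*1*4/7) = -2*cos(pi/7)

Proof sketch: rho_1(r^4) is rotation by angle 2*pi*1*4/7, whose trace is 2*cos(2*pi*1*4/7) = -2*cos(pi/7).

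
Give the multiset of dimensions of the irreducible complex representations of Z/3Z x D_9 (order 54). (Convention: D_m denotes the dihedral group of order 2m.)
Dimensions: 1, 1, 1, 1, 1, 1, 2, 2, 2, 2, 2, 2, 2, 2, 2, 2, 2, 2

Derivation: There are 18 irreducibles (= number of conjugacy classes). Their dimensions d_i satisfy sum d_i^2 = |G| = 54: 1 + 1 + 1 + 1 + 1 + 1 + 4 + 4 + 4 + 4 + 4 + 4 + 4 + 4 + 4 + 4 + 4 + 4 = 54. (For the product with Z/3Z: each of the 3 1-dim characters of Z/3Z tensors with each irrep of D_9, giving 3 copies of each D_9-dimension.)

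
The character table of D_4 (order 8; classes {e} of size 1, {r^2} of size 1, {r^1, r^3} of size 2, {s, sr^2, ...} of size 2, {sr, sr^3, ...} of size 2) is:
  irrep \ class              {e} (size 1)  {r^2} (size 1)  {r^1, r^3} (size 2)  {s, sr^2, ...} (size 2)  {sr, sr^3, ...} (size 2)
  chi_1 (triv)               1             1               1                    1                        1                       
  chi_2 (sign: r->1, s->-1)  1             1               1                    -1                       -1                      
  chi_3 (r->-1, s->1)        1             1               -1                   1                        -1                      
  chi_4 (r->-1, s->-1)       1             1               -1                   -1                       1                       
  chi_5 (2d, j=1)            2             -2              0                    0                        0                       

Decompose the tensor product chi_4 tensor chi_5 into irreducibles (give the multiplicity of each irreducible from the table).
chi_4 tensor chi_5 = chi_5 (all other irreducibles have multiplicity 0).

Solution. The character of a tensor product is the pointwise product (chi_4 * chi_5)(C) = chi_4(C) * chi_5(C):
  {e}: (1)*(2), {r^2}: (1)*(-2), {r^1, r^3}: (-1)*(0), {s, sr^2, ...}: (-1)*(0), {sr, sr^3, ...}: (1)*(0)
so (chi_4 * chi_5) takes values
  {e} -> 2, {r^2} -> -2, {r^1, r^3} -> 0, {s, sr^2, ...} -> 0, {sr, sr^3, ...} -> 0.
Now take the inner product of this character with each irreducible chi from the table, <chi_4*chi_5, chi> = (1/8) sum_C |C| (chi_4*chi_5)(C) conj(chi(C)):
  <chi_4*chi_5, chi_1> = (1/8)[1*(2)*conj(1) + 1*(-2)*conj(1) + 2*(0)*conj(1) + 2*(0)*conj(1) + 2*(0)*conj(1)]
      = (1/8)[(2) + (-2) + (0) + (0) + (0)] = 0/8 = 0
  <chi_4*chi_5, chi_2> = (1/8)[1*(2)*conj(1) + 1*(-2)*conj(1) + 2*(0)*conj(1) + 2*(0)*conj(-1) + 2*(0)*conj(-1)]
      = (1/8)[(2) + (-2) + (0) + (0) + (0)] = 0/8 = 0
  <chi_4*chi_5, chi_3> = (1/8)[1*(2)*conj(1) + 1*(-2)*conj(1) + 2*(0)*conj(-1) + 2*(0)*conj(1) + 2*(0)*conj(-1)]
      = (1/8)[(2) + (-2) + (0) + (0) + (0)] = 0/8 = 0
  <chi_4*chi_5, chi_4> = (1/8)[1*(2)*conj(1) + 1*(-2)*conj(1) + 2*(0)*conj(-1) + 2*(0)*conj(-1) + 2*(0)*conj(1)]
      = (1/8)[(2) + (-2) + (0) + (0) + (0)] = 0/8 = 0
  <chi_4*chi_5, chi_5> = (1/8)[1*(2)*conj(2) + 1*(-2)*conj(-2) + 2*(0)*conj(0) + 2*(0)*conj(0) + 2*(0)*conj(0)]
      = (1/8)[(4) + (4) + (0) + (0) + (0)] = 8/8 = 1
Hence the multiplicities are chi_5: 1. Dimension check: dim(chi_4)*dim(chi_5) = 1*2 = 2 and sum (mult * dim) = 1*2 = 2.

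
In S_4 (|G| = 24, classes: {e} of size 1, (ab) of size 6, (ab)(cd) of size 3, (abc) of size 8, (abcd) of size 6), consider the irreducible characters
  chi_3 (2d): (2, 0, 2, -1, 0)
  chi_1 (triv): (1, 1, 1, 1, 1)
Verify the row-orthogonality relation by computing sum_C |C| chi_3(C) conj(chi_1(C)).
Sum = 0; so <chi_3, chi_1> = 0 (distinct irreducibles are orthogonal).

Working: Compute term by term over conjugacy classes (|C| * chi_3(C) * conj(chi_1(C))):
  1*(2)*conj(1) + 6*(0)*conj(1) + 3*(2)*conj(1) + 8*(-1)*conj(1) + 6*(0)*conj(1)
  = (2) + (0) + (6) + (-8) + (0)
  = 0.
Dividing by |G| = 24 gives 0/24 = 0, matching the row-orthogonality relation <chi_3, chi_1> = [chi_3 = chi_1].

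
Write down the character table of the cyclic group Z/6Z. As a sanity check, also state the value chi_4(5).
Character table of Z/6Z (irreps indexed chi_0,...,chi_5 with chi_k(m) = zeta_6^(k*m), zeta_6 = exp(2*pi*i/6)):
  irrep \ class  {0} (size 1)  {1} (size 1)    {2} (size 1)    {3} (size 1)  {4} (size 1)    {5} (size 1)  
  chi_0          1             1               1               1             1               1             
  chi_1          1             exp(I*pi/3)     exp(2*I*pi/3)   -1            exp(-2*I*pi/3)  exp(-I*pi/3)  
  chi_2          1             exp(2*I*pi/3)   exp(-2*I*pi/3)  1             exp(2*I*pi/3)   exp(-2*I*pi/3)
  chi_3          1             -1              1               -1            1               -1            
  chi_4          1             exp(-2*I*pi/3)  exp(2*I*pi/3)   1             exp(-2*I*pi/3)  exp(2*I*pi/3) 
  chi_5          1             exp(-I*pi/3)    exp(-2*I*pi/3)  -1            exp(2*I*pi/3)   exp(I*pi/3)   

Spot check: chi_4(5) = zeta_6^(4*5) = zeta_6^20 = exp(2*I*pi/3).

Reasoning: Z/6Z is abelian, so all 6 irreducible complex representations are 1-dimensional. They are given by chi_k(m) = zeta_6^(k*m) for k = 0,...,5. Row orthogonality: sum_m chi_k(m) conj(chi_l(m)) = 6 * [k = l].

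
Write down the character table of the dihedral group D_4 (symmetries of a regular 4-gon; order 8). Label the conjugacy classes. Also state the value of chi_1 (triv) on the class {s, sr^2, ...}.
Conjugacy classes: {e} of size 1, {r^2} of size 1, {r^1, r^3} of size 2, {s, sr^2, ...} of size 2, {sr, sr^3, ...} of size 2.
Character table:
  irrep \ class              {e} (size 1)  {r^2} (size 1)  {r^1, r^3} (size 2)  {s, sr^2, ...} (size 2)  {sr, sr^3, ...} (size 2)
  chi_1 (triv)               1             1               1                    1                        1                       
  chi_2 (sign: r->1, s->-1)  1             1               1                    -1                       -1                      
  chi_3 (r->-1, s->1)        1             1               -1                   1                        -1                      
  chi_4 (r->-1, s->-1)       1             1               -1                   -1                       1                       
  chi_5 (2d, j=1)            2             -2              0                    0                        0                       

Spot check: chi_1 (triv) on {s, sr^2, ...} = 1.

Working: D_4 has order 2*4 = 8 with 5 conjugacy classes, hence 5 irreducibles. Sum of squared dims 1 + 1 + 1 + 1 + 4 = 8 = |G|. Linear characters come from the abelianisation; the 2-dimensional irreps have character r^k -> 2*cos(2*pi*j*k/4), reflections -> 0.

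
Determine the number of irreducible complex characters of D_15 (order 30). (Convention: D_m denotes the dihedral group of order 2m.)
9

The number of irreducible complex representations of a finite group equals its number of conjugacy classes. D_15 has 9 conjugacy classes ((n+3)/2 for n odd), so D_15 (order 30) has exactly 9 irreducible complex representations.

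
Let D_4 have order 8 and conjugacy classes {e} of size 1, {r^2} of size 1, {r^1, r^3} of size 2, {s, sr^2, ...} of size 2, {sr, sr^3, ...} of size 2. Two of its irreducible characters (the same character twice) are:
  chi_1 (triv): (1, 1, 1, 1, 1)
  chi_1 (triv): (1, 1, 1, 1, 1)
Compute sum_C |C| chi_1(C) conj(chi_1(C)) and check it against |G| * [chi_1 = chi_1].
Sum = 8 = |G| = 8; so <chi_1, chi_1> = 1 (norm-1 confirms irreducibility).

Compute term by term over conjugacy classes (|C| * chi_1(C) * conj(chi_1(C))):
  1*(1)*conj(1) + 1*(1)*conj(1) + 2*(1)*conj(1) + 2*(1)*conj(1) + 2*(1)*conj(1)
  = (1) + (1) + (2) + (2) + (2)
  = 8.
Dividing by |G| = 8 gives 8/8 = 1, matching the row-orthogonality relation <chi_1, chi_1> = [chi_1 = chi_1].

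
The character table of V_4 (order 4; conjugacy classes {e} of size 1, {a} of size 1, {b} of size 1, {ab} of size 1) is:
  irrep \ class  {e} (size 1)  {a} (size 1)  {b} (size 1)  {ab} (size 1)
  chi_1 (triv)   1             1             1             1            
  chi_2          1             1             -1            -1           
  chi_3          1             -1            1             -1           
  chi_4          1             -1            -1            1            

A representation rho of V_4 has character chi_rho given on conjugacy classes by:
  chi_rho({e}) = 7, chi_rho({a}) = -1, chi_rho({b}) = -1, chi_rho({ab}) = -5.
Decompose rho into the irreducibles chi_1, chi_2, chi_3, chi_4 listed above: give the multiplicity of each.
Multiplicities: chi_1: 0, chi_2: 3, chi_3: 3, chi_4: 1.

Derivation: Use <chi_rho, chi> = (1/|G|) sum_C |C| * chi_rho(C) * conj(chi(C)) with |G| = 4 for each irreducible chi in the table:
  <chi_rho, chi_1> = (1/4)[1*(7)*conj(1) + 1*(-1)*conj(1) + 1*(-1)*conj(1) + 1*(-5)*conj(1)]
      = (1/4)[(7) + (-1) + (-1) + (-5)] = 0/4 = 0
  <chi_rho, chi_2> = (1/4)[1*(7)*conj(1) + 1*(-1)*conj(1) + 1*(-1)*conj(-1) + 1*(-5)*conj(-1)]
      = (1/4)[(7) + (-1) + (1) + (5)] = 12/4 = 3
  <chi_rho, chi_3> = (1/4)[1*(7)*conj(1) + 1*(-1)*conj(-1) + 1*(-1)*conj(1) + 1*(-5)*conj(-1)]
      = (1/4)[(7) + (1) + (-1) + (5)] = 12/4 = 3
  <chi_rho, chi_4> = (1/4)[1*(7)*conj(1) + 1*(-1)*conj(-1) + 1*(-1)*conj(-1) + 1*(-5)*conj(1)]
      = (1/4)[(7) + (1) + (1) + (-5)] = 4/4 = 1
Dimension check: dim(rho) = sum (mult * dim) = 0*1 + 3*1 + 3*1 + 1*1 = 7 = chi_rho(e) = 7.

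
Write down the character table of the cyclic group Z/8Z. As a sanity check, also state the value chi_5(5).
Character table of Z/8Z (irreps indexed chi_0,...,chi_7 with chi_k(m) = zeta_8^(k*m), zeta_8 = exp(2*pi*i/8)):
  irrep \ class  {0} (size 1)  {1} (size 1)    {2} (size 1)  {3} (size 1)    {4} (size 1)  {5} (size 1)    {6} (size 1)  {7} (size 1)  
  chi_0          1             1               1             1               1             1               1             1             
  chi_1          1             exp(I*pi/4)     I             exp(3*I*pi/4)   -1            exp(-3*I*pi/4)  -I            exp(-I*pi/4)  
  chi_2          1             I               -1            -I              1             I               -1            -I            
  chi_3          1             exp(3*I*pi/4)   -I            exp(I*pi/4)     -1            exp(-I*pi/4)    I             exp(-3*I*pi/4)
  chi_4          1             -1              1             -1              1             -1              1             -1            
  chi_5          1             exp(-3*I*pi/4)  I             exp(-I*pi/4)    -1            exp(I*pi/4)     -I            exp(3*I*pi/4) 
  chi_6          1             -I              -1            I               1             -I              -1            I             
  chi_7          1             exp(-I*pi/4)    -I            exp(-3*I*pi/4)  -1            exp(3*I*pi/4)   I             exp(I*pi/4)   

Spot check: chi_5(5) = zeta_8^(5*5) = zeta_8^25 = exp(I*pi/4).

Details: Z/8Z is abelian, so all 8 irreducible complex representations are 1-dimensional. They are given by chi_k(m) = zeta_8^(k*m) for k = 0,...,7. Row orthogonality: sum_m chi_k(m) conj(chi_l(m)) = 8 * [k = l].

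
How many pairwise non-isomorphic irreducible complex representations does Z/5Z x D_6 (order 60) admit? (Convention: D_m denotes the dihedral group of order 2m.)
30

Solution. The number of irreducible complex representations of a finite group equals its number of conjugacy classes. For a direct product, #classes(G x H) = #classes(G) * #classes(H). Z/5Z has 5 classes (abelian), D_6 has 6 classes, so 5 * 6 = 30, so Z/5Z x D_6 (order 60) has exactly 30 irreducible complex representations.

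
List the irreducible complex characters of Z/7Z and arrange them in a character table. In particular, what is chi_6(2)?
Character table of Z/7Z (irreps indexed chi_0,...,chi_6 with chi_k(m) = zeta_7^(k*m), zeta_7 = exp(2*pi*i/7)):
  irrep \ class  {0} (size 1)  {1} (size 1)    {2} (size 1)    {3} (size 1)    {4} (size 1)    {5} (size 1)    {6} (size 1)  
  chi_0          1             1               1               1               1               1               1             
  chi_1          1             exp(2*I*pi/7)   exp(4*I*pi/7)   exp(6*I*pi/7)   exp(-6*I*pi/7)  exp(-4*I*pi/7)  exp(-2*I*pi/7)
  chi_2          1             exp(4*I*pi/7)   exp(-6*I*pi/7)  exp(-2*I*pi/7)  exp(2*I*pi/7)   exp(6*I*pi/7)   exp(-4*I*pi/7)
  chi_3          1             exp(6*I*pi/7)   exp(-2*I*pi/7)  exp(4*I*pi/7)   exp(-4*I*pi/7)  exp(2*I*pi/7)   exp(-6*I*pi/7)
  chi_4          1             exp(-6*I*pi/7)  exp(2*I*pi/7)   exp(-4*I*pi/7)  exp(4*I*pi/7)   exp(-2*I*pi/7)  exp(6*I*pi/7) 
  chi_5          1             exp(-4*I*pi/7)  exp(6*I*pi/7)   exp(2*I*pi/7)   exp(-2*I*pi/7)  exp(-6*I*pi/7)  exp(4*I*pi/7) 
  chi_6          1             exp(-2*I*pi/7)  exp(-4*I*pi/7)  exp(-6*I*pi/7)  exp(6*I*pi/7)   exp(4*I*pi/7)   exp(2*I*pi/7) 

Spot check: chi_6(2) = zeta_7^(6*2) = zeta_7^12 = exp(-4*I*pi/7).

Z/7Z is abelian, so all 7 irreducible complex representations are 1-dimensional. They are given by chi_k(m) = zeta_7^(k*m) for k = 0,...,6. Row orthogonality: sum_m chi_k(m) conj(chi_l(m)) = 7 * [k = l].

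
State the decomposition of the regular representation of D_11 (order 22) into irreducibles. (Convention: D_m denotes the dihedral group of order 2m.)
Each irreducible V_i of dimension d_i appears with multiplicity d_i, i.e. rho_reg = (direct sum over all irreducibles V_i) d_i V_i. The irreducible dimensions for D_11 are 1, 1, 2, 2, 2, 2, 2: 2 irreducibles of dimension 1, each with multiplicity 1; 5 irreducibles of dimension 2, each with multiplicity 2. Total dimension 2*1*1 + 5*2*2 = 22 = |G|.

Details: General theorem: in the regular representation of a finite group G, each irreducible appears with multiplicity equal to its dimension. Check: dim(rho_reg) = sum d_i^2 = 1 + 1 + 4 + 4 + 4 + 4 + 4 = 22 = |G|.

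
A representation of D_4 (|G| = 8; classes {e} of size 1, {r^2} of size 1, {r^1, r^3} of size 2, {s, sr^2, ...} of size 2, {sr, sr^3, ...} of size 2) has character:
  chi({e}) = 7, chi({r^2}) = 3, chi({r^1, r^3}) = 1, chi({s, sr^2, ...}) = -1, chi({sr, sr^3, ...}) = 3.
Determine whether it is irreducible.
Not irreducible (reducible): <chi, chi> = 10 > 1.

Why: <chi, chi> = (1/|G|) sum_C |C| * |chi(C)|^2 = (1/8)[1*|7|^2 + 1*|3|^2 + 2*|1|^2 + 2*|-1|^2 + 2*|3|^2]
  = (1/8)[(49) + (9) + (2) + (2) + (18)] = 80/8 = 10.
A character is irreducible iff <chi, chi> = 1, so this representation is reducible.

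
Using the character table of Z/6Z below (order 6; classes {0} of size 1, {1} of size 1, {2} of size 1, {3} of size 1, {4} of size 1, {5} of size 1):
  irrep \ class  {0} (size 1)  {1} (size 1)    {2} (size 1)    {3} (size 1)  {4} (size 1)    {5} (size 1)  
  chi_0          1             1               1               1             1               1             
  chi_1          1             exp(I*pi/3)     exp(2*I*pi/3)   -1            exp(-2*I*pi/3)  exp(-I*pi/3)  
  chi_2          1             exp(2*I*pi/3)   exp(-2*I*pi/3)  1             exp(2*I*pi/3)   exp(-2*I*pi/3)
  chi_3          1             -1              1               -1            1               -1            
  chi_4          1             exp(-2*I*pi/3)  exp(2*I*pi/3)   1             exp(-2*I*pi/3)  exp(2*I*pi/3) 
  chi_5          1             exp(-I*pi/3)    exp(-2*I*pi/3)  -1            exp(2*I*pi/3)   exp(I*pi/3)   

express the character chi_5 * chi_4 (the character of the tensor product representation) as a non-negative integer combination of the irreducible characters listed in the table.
chi_5 tensor chi_4 = chi_3 (all other irreducibles have multiplicity 0).

The character of a tensor product is the pointwise product (chi_5 * chi_4)(C) = chi_5(C) * chi_4(C):
  {0}: (1)*(1), {1}: (exp(-I*pi/3))*(exp(-2*I*pi/3)), {2}: (exp(-2*I*pi/3))*(exp(2*I*pi/3)), {3}: (-1)*(1), {4}: (exp(2*I*pi/3))*(exp(-2*I*pi/3)), {5}: (exp(I*pi/3))*(exp(2*I*pi/3))
so (chi_5 * chi_4) takes values
  {0} -> 1, {1} -> -1, {2} -> 1, {3} -> -1, {4} -> 1, {5} -> -1.
Now take the inner product of this character with each irreducible chi from the table, <chi_5*chi_4, chi> = (1/6) sum_C |C| (chi_5*chi_4)(C) conj(chi(C)):
  <chi_5*chi_4, chi_0> = (1/6)[1*(1)*conj(1) + 1*(-1)*conj(1) + 1*(1)*conj(1) + 1*(-1)*conj(1) + 1*(1)*conj(1) + 1*(-1)*conj(1)]
      = (1/6)[(1) + (-1) + (1) + (-1) + (1) + (-1)] = 0/6 = 0
  <chi_5*chi_4, chi_1> = (1/6)[1*(1)*conj(1) + 1*(-1)*conj(exp(I*pi/3)) + 1*(1)*conj(exp(2*I*pi/3)) + 1*(-1)*conj(-1) + 1*(1)*conj(exp(-2*I*pi/3)) + 1*(-1)*conj(exp(-I*pi/3))]
      = (1/6)[(1) + (-exp(-I*pi/3)) + (exp(-2*I*pi/3)) + (1) + (exp(2*I*pi/3)) + (-exp(I*pi/3))] = 0/6 = 0
  <chi_5*chi_4, chi_2> = (1/6)[1*(1)*conj(1) + 1*(-1)*conj(exp(2*I*pi/3)) + 1*(1)*conj(exp(-2*I*pi/3)) + 1*(-1)*conj(1) + 1*(1)*conj(exp(2*I*pi/3)) + 1*(-1)*conj(exp(-2*I*pi/3))]
      = (1/6)[(1) + (-exp(-2*I*pi/3)) + (exp(2*I*pi/3)) + (-1) + (exp(-2*I*pi/3)) + (-exp(2*I*pi/3))] = 0/6 = 0
  <chi_5*chi_4, chi_3> = (1/6)[1*(1)*conj(1) + 1*(-1)*conj(-1) + 1*(1)*conj(1) + 1*(-1)*conj(-1) + 1*(1)*conj(1) + 1*(-1)*conj(-1)]
      = (1/6)[(1) + (1) + (1) + (1) + (1) + (1)] = 6/6 = 1
  <chi_5*chi_4, chi_4> = (1/6)[1*(1)*conj(1) + 1*(-1)*conj(exp(-2*I*pi/3)) + 1*(1)*conj(exp(2*I*pi/3)) + 1*(-1)*conj(1) + 1*(1)*conj(exp(-2*I*pi/3)) + 1*(-1)*conj(exp(2*I*pi/3))]
      = (1/6)[(1) + (-exp(2*I*pi/3)) + (exp(-2*I*pi/3)) + (-1) + (exp(2*I*pi/3)) + (-exp(-2*I*pi/3))] = 0/6 = 0
  <chi_5*chi_4, chi_5> = (1/6)[1*(1)*conj(1) + 1*(-1)*conj(exp(-I*pi/3)) + 1*(1)*conj(exp(-2*I*pi/3)) + 1*(-1)*conj(-1) + 1*(1)*conj(exp(2*I*pi/3)) + 1*(-1)*conj(exp(I*pi/3))]
      = (1/6)[(1) + (-exp(I*pi/3)) + (exp(2*I*pi/3)) + (1) + (exp(-2*I*pi/3)) + (-exp(-I*pi/3))] = 0/6 = 0
(Exp terms are combined using exp(i*s)*conj(exp(i*t)) = exp(i*(s-t)), and sums of them are collapsed using the identity that for every m > 1 the m distinct m-th roots of unity sum to 0, e.g. 1 + exp(2*I*pi/3) + exp(-2*I*pi/3) = 0.)
Hence the multiplicities are chi_3: 1. Dimension check: dim(chi_5)*dim(chi_4) = 1*1 = 1 and sum (mult * dim) = 1*1 = 1.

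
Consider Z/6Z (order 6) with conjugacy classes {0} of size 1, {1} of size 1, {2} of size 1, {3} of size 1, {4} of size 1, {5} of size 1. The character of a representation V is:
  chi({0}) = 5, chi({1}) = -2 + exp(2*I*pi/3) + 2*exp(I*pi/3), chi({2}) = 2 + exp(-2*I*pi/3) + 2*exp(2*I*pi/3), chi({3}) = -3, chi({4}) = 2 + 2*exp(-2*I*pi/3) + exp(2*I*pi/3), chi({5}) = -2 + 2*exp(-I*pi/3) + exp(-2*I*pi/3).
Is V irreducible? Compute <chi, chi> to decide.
Not irreducible (reducible): <chi, chi> = 9 > 1.

Proof sketch: <chi, chi> = (1/|G|) sum_C |C| * |chi(C)|^2 = (1/6)[1*|5|^2 + 1*|-2 + exp(2*I*pi/3) + 2*exp(I*pi/3)|^2 + 1*|2 + exp(-2*I*pi/3) + 2*exp(2*I*pi/3)|^2 + 1*|-3|^2 + 1*|2 + 2*exp(-2*I*pi/3) + exp(2*I*pi/3)|^2 + 1*|-2 + 2*exp(-I*pi/3) + exp(-2*I*pi/3)|^2]
  = (1/6)[(25) + (9) + (1) + (9) + (1) + (9)] = 54/6 = 9.
(Exp terms are combined using exp(i*s)*conj(exp(i*t)) = exp(i*(s-t)), and sums of them are collapsed using the identity that for every m > 1 the m distinct m-th roots of unity sum to 0, e.g. 1 + exp(2*I*pi/3) + exp(-2*I*pi/3) = 0.)
A character is irreducible iff <chi, chi> = 1, so this representation is reducible.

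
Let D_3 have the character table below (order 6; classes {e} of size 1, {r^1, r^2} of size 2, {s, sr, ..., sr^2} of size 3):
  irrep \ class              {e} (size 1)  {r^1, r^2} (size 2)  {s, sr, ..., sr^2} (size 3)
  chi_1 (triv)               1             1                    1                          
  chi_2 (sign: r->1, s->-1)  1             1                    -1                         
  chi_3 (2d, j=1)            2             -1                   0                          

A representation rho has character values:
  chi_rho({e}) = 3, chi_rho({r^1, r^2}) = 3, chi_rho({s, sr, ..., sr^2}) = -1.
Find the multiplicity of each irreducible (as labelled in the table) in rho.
Multiplicities: chi_1: 1, chi_2: 2, chi_3: 0.

Use <chi_rho, chi> = (1/|G|) sum_C |C| * chi_rho(C) * conj(chi(C)) with |G| = 6 for each irreducible chi in the table:
  <chi_rho, chi_1> = (1/6)[1*(3)*conj(1) + 2*(3)*conj(1) + 3*(-1)*conj(1)]
      = (1/6)[(3) + (6) + (-3)] = 6/6 = 1
  <chi_rho, chi_2> = (1/6)[1*(3)*conj(1) + 2*(3)*conj(1) + 3*(-1)*conj(-1)]
      = (1/6)[(3) + (6) + (3)] = 12/6 = 2
  <chi_rho, chi_3> = (1/6)[1*(3)*conj(2) + 2*(3)*conj(-1) + 3*(-1)*conj(0)]
      = (1/6)[(6) + (-6) + (0)] = 0/6 = 0
Dimension check: dim(rho) = sum (mult * dim) = 1*1 + 2*1 + 0*2 = 3 = chi_rho(e) = 3.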